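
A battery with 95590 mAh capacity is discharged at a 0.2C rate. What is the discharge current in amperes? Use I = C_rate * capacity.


Convert: capacity = 95590 mAh = 95.59 Ah
I = C_rate * capacity = 0.2 * 95.59 = 19.118 A

19.118 A


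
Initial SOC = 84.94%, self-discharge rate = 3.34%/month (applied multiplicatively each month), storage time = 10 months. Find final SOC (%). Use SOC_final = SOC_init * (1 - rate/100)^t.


Monthly retention factor = 1 - 3.34/100 = 0.9666
Over 10 months: factor^10 = 0.71198
SOC_final = 84.94 * 0.71198 = 60.48%

60.48%


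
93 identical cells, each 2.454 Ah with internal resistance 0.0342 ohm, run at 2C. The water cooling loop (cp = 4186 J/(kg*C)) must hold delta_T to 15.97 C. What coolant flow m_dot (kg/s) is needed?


Step 1: I = 2 * 2.454 = 4.908 A
Step 2: Q_cell = I^2 * R = 4.908^2 * 0.0342 = 0.82383 W
Step 3: Q_total = 93 * 0.82383 = 76.616 W
Step 4: m_dot = Q_total / (cp * dT) = 76.616 / (4186 * 15.97) = 0.001146 kg/s

0.001146 kg/s


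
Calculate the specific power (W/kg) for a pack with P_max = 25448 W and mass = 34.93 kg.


Specific power = 25448 W / 34.93 kg = 728.5 W/kg

728.5 W/kg


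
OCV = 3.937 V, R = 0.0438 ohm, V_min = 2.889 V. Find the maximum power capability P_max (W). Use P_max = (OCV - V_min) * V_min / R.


P_max = (OCV - V_min) * V_min / R = (3.937 - 2.889) * 2.889 / 0.0438 = 1.048 * 2.889 / 0.0438 = 69.12 W

69.12 W


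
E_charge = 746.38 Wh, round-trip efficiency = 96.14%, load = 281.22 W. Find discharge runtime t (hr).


Step 1: E_discharge = eta/100 * E_charge = 96.14/100 * 746.38 = 717.57 Wh
Step 2: t = E_discharge / P = 717.57 / 281.22 = 2.552 hr

2.552 hr


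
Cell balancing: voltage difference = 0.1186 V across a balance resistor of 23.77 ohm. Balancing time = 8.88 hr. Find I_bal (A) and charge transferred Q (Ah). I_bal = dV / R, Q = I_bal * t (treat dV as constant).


I_bal = dV / R = 0.1186 / 23.77 = 0.0049895 A
Q = I_bal * t = 0.0049895 * 8.88 = 0.04431 Ah

I=0.0049895 A, Q=0.04431 Ah


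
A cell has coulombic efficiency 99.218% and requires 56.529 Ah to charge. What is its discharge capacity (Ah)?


Q_dis = eta/100 * Q_chg = 99.218/100 * 56.529 = 56.09 Ah

56.09 Ah


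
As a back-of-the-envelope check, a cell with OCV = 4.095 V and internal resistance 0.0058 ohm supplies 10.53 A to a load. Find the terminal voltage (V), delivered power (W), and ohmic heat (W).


Step 1: V_terminal = OCV - I*R = 4.095 - 10.53 * 0.0058 = 4.0339 V
Step 2: P_out = V_terminal * I = 4.0339 * 10.53 = 42.48 W
Step 3: Q = I^2 * R = 10.53^2 * 0.0058 = 0.6431 W

V=4.0339 V, P=42.48 W, Q=0.6431 W


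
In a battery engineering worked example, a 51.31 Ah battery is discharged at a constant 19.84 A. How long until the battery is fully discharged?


t = capacity / current = 51.31 / 19.84 = 2.586 hr

2.586 hr


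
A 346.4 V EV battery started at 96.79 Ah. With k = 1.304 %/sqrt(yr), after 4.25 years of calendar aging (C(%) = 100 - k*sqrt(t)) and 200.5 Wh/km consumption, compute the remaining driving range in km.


Step 1: capacity retention = 100 - 1.304 * sqrt(4.25) = 100 - 1.304 * 2.0616 = 97.312%
Step 2: C_now = 96.79 * 97.312/100 = 94.188 Ah
Step 3: E_pack = V * C_now = 346.4 * 94.188 = 32627 Wh
Step 4: range = E_pack / consumption = 32627 / 200.5 = 162.7 km

162.7 km


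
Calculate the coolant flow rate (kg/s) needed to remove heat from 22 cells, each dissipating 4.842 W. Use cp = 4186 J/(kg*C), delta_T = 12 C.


Q_total = 22 * 4.842 = 106.52 W
m_dot = Q_total / (cp * dT) = 106.52 / (4186 * 12) = 0.002121 kg/s

0.002121 kg/s


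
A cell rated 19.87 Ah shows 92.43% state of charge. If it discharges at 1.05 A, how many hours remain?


Step 1: remaining = SOC/100 * C_total = 92.43/100 * 19.87 = 18.366 Ah
Step 2: t = remaining / I = 18.366 / 1.05 = 17.49 hr

17.49 hr


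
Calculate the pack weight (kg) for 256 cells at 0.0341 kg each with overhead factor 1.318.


m_pack = n * m_cell * overhead = 256 * 0.0341 * 1.318 = 11.51 kg

11.51 kg


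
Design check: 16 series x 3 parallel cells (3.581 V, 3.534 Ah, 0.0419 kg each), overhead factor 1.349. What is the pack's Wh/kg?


Step 1: V_pack = 16 * 3.581 = 57.296 V
Step 2: C_pack = 3 * 3.534 = 10.602 Ah
Step 3: E_pack = V_pack * C_pack = 57.296 * 10.602 = 607.45 Wh
Step 4: m_pack = 16 * 3 * 0.0419 * 1.349 = 2.7131 kg
Step 5: ED = E_pack / m_pack = 607.45 / 2.7131 = 223.9 Wh/kg

223.9 Wh/kg


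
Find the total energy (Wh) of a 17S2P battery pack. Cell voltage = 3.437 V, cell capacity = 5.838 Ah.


E = Ns * Vcell * Np * Ccell = 17 * 3.437 * 2 * 5.838 = 682.2 Wh

682.2 Wh


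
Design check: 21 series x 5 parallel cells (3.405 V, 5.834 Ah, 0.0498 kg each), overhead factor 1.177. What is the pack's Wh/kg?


Step 1: V_pack = 21 * 3.405 = 71.505 V
Step 2: C_pack = 5 * 5.834 = 29.17 Ah
Step 3: E_pack = V_pack * C_pack = 71.505 * 29.17 = 2085.8 Wh
Step 4: m_pack = 21 * 5 * 0.0498 * 1.177 = 6.1545 kg
Step 5: ED = E_pack / m_pack = 2085.8 / 6.1545 = 338.9 Wh/kg

338.9 Wh/kg


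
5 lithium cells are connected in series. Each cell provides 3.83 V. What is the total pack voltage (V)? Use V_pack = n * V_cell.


Series voltages add: 5 * 3.83 V = 19.15 V

19.15 V


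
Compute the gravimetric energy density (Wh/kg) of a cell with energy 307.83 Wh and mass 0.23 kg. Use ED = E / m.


ED = E / m = 307.83 / 0.23 = 1338 Wh/kg

1338 Wh/kg


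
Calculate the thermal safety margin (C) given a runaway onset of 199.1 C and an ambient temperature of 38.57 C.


Safety margin = 199.1 C - 38.57 C = 160.53 C

160.53 C


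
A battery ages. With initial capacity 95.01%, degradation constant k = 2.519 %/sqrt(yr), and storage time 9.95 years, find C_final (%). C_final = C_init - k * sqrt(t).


Step 1: sqrt(9.95 yr) = 3.1544
Step 2: drop = 2.519 * 3.1544 = 7.9459
Step 3: C_final = 95.01 - 7.9459 = 87.06%

87.06%


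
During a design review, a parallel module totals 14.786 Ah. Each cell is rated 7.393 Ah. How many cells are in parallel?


n = C_total / C_cell = 14.786 / 7.393 = 2

2


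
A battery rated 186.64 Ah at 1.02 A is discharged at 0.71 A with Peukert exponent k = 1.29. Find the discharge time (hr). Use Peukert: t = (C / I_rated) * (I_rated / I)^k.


Step 1: t_rated = C / I_rated = 186.64 / 1.02 = 182.98 hr
Step 2: ratio = 1.02 / 0.71 = 1.4366
Step 3: ratio^k = 1.4366^1.29 = 1.5957
Step 4: t = t_rated * ratio^k = 182.98 * 1.5957 = 292.0 hr

292.0 hr


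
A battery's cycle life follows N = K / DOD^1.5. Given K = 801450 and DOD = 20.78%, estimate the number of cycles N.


Step 1: DOD^1.5 = 20.78^1.5 = 94.726
Step 2: N = 801450 / 94.726 = 8461 cycles

8461 cycles


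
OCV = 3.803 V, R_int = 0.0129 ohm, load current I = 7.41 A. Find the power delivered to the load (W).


Step 1: V_terminal = OCV - I*R = 3.803 - 7.41 * 0.0129 = 3.7074 V
Step 2: P_out = V_terminal * I = 3.7074 * 7.41 = 27.47 W

27.47 W


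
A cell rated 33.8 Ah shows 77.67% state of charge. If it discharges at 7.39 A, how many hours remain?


Step 1: remaining = SOC/100 * C_total = 77.67/100 * 33.8 = 26.252 Ah
Step 2: t = remaining / I = 26.252 / 7.39 = 3.552 hr

3.552 hr


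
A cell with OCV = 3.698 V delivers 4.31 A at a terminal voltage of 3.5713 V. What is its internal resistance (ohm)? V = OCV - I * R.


R = (OCV - V) / I = (3.698 - 3.5713) / 4.31 = 0.02940 ohm

0.02940 ohm


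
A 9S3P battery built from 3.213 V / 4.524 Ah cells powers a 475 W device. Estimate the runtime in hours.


Step 1: E_pack = Ns * V_cell * Np * C_cell = 9 * 3.213 * 3 * 4.524 = 392.46 Wh
Step 2: t = E_pack / P = 392.46 / 475 = 0.8262 hr

0.8262 hr


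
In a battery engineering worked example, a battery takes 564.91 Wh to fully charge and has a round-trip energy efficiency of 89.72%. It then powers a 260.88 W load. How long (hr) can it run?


Step 1: E_discharge = eta/100 * E_charge = 89.72/100 * 564.91 = 506.84 Wh
Step 2: t = E_discharge / P = 506.84 / 260.88 = 1.943 hr

1.943 hr


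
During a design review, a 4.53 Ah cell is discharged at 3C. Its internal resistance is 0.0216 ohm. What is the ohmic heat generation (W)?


Step 1: I = C_rate * capacity = 3 * 4.53 = 13.59 A
Step 2: Q = I^2 * R = 13.59^2 * 0.0216 = 184.69 * 0.0216 = 3.989 W

3.989 W


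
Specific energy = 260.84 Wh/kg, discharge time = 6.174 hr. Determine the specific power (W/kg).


P_specific = E / t = 260.84 / 6.174 = 42.25 W/kg

42.25 W/kg


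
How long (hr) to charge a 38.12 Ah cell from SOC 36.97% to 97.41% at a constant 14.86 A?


Step 1: dSOC = 97.41% - 36.97% = 60.44%
Step 2: delta_Ah = 38.12 * 60.44 / 100 = 23.04 Ah
Step 3: t = 23.04 / 14.86 = 1.550 hr

1.550 hr


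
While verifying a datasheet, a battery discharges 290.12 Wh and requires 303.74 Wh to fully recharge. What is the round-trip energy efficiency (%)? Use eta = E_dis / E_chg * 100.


Round-trip efficiency = 290.12/303.74 * 100% = 95.52%

95.52%


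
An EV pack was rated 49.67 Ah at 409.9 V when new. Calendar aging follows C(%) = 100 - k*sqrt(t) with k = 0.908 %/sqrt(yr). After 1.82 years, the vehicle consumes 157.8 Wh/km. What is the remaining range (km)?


Step 1: capacity retention = 100 - 0.908 * sqrt(1.82) = 100 - 0.908 * 1.3491 = 98.775%
Step 2: C_now = 49.67 * 98.775/100 = 49.062 Ah
Step 3: E_pack = V * C_now = 409.9 * 49.062 = 20111 Wh
Step 4: range = E_pack / consumption = 20111 / 157.8 = 127.4 km

127.4 km


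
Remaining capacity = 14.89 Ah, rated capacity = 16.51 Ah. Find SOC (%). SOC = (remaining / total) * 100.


SOC = (remaining / total) * 100 = (14.89 / 16.51) * 100 = 90.19%

90.19%


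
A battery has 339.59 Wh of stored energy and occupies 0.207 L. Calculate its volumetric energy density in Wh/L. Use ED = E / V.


Volumetric ED = 339.59 Wh / 0.207 L = 1641 Wh/L

1641 Wh/L


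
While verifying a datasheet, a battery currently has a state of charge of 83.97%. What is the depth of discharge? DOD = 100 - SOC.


DOD = 100 - SOC = 100 - 83.97 = 16.03%

16.03%


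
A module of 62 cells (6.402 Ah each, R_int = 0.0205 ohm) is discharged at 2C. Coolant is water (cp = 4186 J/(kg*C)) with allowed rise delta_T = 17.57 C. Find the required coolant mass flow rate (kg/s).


Step 1: I = 2 * 6.402 = 12.804 A
Step 2: Q_cell = I^2 * R = 12.804^2 * 0.0205 = 3.3608 W
Step 3: Q_total = 62 * 3.3608 = 208.37 W
Step 4: m_dot = Q_total / (cp * dT) = 208.37 / (4186 * 17.57) = 0.002833 kg/s

0.002833 kg/s


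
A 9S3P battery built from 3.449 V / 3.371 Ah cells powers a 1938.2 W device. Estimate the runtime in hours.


Step 1: E_pack = Ns * V_cell * Np * C_cell = 9 * 3.449 * 3 * 3.371 = 313.92 Wh
Step 2: t = E_pack / P = 313.92 / 1938.2 = 0.1620 hr

0.1620 hr


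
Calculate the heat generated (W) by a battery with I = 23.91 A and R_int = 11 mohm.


Convert: R = 11 mohm = 0.011 ohm
I^2 = 571.69
Q = 571.69 * 0.011 = 6.289 W

6.289 W


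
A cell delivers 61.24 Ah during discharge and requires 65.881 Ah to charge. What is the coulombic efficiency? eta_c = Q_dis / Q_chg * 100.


Coulombic efficiency = 61.24/65.881 * 100% = 92.96%

92.96%


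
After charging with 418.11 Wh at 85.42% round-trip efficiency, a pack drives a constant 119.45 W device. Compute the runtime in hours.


Step 1: E_discharge = eta/100 * E_charge = 85.42/100 * 418.11 = 357.15 Wh
Step 2: t = E_discharge / P = 357.15 / 119.45 = 2.990 hr

2.990 hr


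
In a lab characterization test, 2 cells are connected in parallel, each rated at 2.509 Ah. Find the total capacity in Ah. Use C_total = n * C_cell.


C_total = 2 * 2.509 = 5.018 Ah

5.018 Ah


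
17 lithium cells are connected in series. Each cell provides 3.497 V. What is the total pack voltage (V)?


Series voltages add: 17 * 3.497 V = 59.449 V

59.449 V


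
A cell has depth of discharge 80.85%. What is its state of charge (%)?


SOC = 100 - DOD = 100 - 80.85 = 19.15%

19.15%


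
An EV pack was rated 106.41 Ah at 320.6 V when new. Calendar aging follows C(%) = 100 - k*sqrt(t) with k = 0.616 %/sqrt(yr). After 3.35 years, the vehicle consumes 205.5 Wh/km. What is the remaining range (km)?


Step 1: capacity retention = 100 - 0.616 * sqrt(3.35) = 100 - 0.616 * 1.8303 = 98.873%
Step 2: C_now = 106.41 * 98.873/100 = 105.21 Ah
Step 3: E_pack = V * C_now = 320.6 * 105.21 = 33730 Wh
Step 4: range = E_pack / consumption = 33730 / 205.5 = 164.1 km

164.1 km


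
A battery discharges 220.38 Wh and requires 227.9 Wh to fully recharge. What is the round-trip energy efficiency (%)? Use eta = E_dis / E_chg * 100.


eta_e = E_dis / E_chg * 100 = 220.38 / 227.9 * 100 = 96.70%

96.70%


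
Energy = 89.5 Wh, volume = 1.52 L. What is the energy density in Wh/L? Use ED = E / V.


Volumetric ED = 89.5 Wh / 1.52 L = 58.88 Wh/L

58.88 Wh/L


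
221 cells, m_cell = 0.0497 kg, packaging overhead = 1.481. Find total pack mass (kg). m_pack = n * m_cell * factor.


m_pack = n * m_cell * overhead = 221 * 0.0497 * 1.481 = 16.27 kg

16.27 kg


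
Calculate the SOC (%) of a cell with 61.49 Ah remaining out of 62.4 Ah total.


SOC = (remaining / total) * 100 = (61.49 / 62.4) * 100 = 98.54%

98.54%


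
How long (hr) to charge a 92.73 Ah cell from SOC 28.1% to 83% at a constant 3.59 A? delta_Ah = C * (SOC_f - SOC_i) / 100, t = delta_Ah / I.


delta_Ah = 92.73 * (83 - 28.1) / 100 = 50.909 Ah
t = delta_Ah / I = 50.909 / 3.59 = 14.18 hr

14.18 hr


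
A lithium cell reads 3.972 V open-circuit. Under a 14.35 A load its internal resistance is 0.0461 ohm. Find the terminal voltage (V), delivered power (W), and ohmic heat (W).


Step 1: V_terminal = OCV - I*R = 3.972 - 14.35 * 0.0461 = 3.3105 V
Step 2: P_out = V_terminal * I = 3.3105 * 14.35 = 47.51 W
Step 3: Q = I^2 * R = 14.35^2 * 0.0461 = 9.493 W

V=3.3105 V, P=47.51 W, Q=9.493 W


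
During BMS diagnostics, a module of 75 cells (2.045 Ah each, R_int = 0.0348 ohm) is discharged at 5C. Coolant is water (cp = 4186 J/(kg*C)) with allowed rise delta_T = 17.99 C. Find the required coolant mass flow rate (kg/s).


Step 1: I = 5 * 2.045 = 10.225 A
Step 2: Q_cell = I^2 * R = 10.225^2 * 0.0348 = 3.6384 W
Step 3: Q_total = 75 * 3.6384 = 272.88 W
Step 4: m_dot = Q_total / (cp * dT) = 272.88 / (4186 * 17.99) = 0.003624 kg/s

0.003624 kg/s


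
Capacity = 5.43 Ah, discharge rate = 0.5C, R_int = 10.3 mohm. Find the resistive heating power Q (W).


Convert: R = 10.3 mohm = 0.0103 ohm
Step 1: I = C_rate * capacity = 0.5 * 5.43 = 2.715 A
Step 2: Q = I^2 * R = 2.715^2 * 0.0103 = 7.3712 * 0.0103 = 0.07592 W

0.07592 W


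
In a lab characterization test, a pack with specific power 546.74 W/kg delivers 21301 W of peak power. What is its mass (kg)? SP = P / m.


m = P / SP = 21301 / 546.74 = 38.96 kg

38.96 kg


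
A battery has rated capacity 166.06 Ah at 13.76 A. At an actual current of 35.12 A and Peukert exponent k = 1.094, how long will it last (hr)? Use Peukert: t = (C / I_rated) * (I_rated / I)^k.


t_rated = C / I_rated = 166.06 / 13.76 = 12.068 hr
(I_rated/I)^k = (0.3918)^1.094 = 0.35877
t = t_rated * (I_rated/I)^k = 12.068 * 0.35877 = 4.330 hr

4.330 hr


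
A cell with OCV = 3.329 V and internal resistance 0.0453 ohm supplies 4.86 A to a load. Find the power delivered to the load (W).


Step 1: V_terminal = OCV - I*R = 3.329 - 4.86 * 0.0453 = 3.1088 V
Step 2: P_out = V_terminal * I = 3.1088 * 4.86 = 15.11 W

15.11 W


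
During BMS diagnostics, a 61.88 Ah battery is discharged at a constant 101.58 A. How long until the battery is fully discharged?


t = capacity / current = 61.88 / 101.58 = 0.6092 hr

0.6092 hr


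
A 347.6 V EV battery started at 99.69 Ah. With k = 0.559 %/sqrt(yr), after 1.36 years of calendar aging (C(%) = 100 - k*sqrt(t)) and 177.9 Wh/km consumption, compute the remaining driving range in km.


Step 1: capacity retention = 100 - 0.559 * sqrt(1.36) = 100 - 0.559 * 1.1662 = 99.348%
Step 2: C_now = 99.69 * 99.348/100 = 99.04 Ah
Step 3: E_pack = V * C_now = 347.6 * 99.04 = 34426 Wh
Step 4: range = E_pack / consumption = 34426 / 177.9 = 193.5 km

193.5 km


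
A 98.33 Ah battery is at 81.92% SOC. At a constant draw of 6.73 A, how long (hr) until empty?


Step 1: remaining = SOC/100 * C_total = 81.92/100 * 98.33 = 80.552 Ah
Step 2: t = remaining / I = 80.552 / 6.73 = 11.97 hr

11.97 hr


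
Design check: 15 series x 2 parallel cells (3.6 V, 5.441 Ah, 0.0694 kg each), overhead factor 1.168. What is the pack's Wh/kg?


Step 1: V_pack = 15 * 3.6 = 54 V
Step 2: C_pack = 2 * 5.441 = 10.882 Ah
Step 3: E_pack = V_pack * C_pack = 54 * 10.882 = 587.63 Wh
Step 4: m_pack = 15 * 2 * 0.0694 * 1.168 = 2.4318 kg
Step 5: ED = E_pack / m_pack = 587.63 / 2.4318 = 241.6 Wh/kg

241.6 Wh/kg


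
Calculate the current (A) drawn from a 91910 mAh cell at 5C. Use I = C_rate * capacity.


Convert: capacity = 91910 mAh = 91.91 Ah
At 5C: I = 5 * 91.91 Ah = 459.55 A

459.55 A


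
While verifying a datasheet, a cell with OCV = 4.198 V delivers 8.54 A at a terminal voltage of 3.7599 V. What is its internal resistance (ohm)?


R = (OCV - V) / I = (4.198 - 3.7599) / 8.54 = 0.05130 ohm

0.05130 ohm


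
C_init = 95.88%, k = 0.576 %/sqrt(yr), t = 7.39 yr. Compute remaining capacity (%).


Step 1: sqrt(7.39 yr) = 2.7185
Step 2: drop = 0.576 * 2.7185 = 1.5659
Step 3: C_final = 95.88 - 1.5659 = 94.31%

94.31%


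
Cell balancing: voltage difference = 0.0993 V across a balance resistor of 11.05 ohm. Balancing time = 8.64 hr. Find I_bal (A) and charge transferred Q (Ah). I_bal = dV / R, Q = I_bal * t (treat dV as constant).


First, Ohm's law: I_bal = 0.0993 V / 11.05 ohm = 0.0089864 A
Then Q = I * t = 0.0089864 A * 8.64 hr = 0.07764 Ah

I=0.0089864 A, Q=0.07764 Ah


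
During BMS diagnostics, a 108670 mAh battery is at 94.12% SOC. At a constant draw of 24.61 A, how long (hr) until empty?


Convert: C_total = 108670 mAh = 108.67 Ah
Step 1: remaining = SOC/100 * C_total = 94.12/100 * 108.67 = 102.28 Ah
Step 2: t = remaining / I = 102.28 / 24.61 = 4.156 hr

4.156 hr


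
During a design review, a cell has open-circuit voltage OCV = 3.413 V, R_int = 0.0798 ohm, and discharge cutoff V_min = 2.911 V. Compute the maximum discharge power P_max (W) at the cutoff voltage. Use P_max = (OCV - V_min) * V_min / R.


P_max = (OCV - V_min) * V_min / R = (3.413 - 2.911) * 2.911 / 0.0798 = 0.502 * 2.911 / 0.0798 = 18.31 W

18.31 W


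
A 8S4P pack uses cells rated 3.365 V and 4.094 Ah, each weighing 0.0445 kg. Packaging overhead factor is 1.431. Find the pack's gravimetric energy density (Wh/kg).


Step 1: V_pack = 8 * 3.365 = 26.92 V
Step 2: C_pack = 4 * 4.094 = 16.376 Ah
Step 3: E_pack = V_pack * C_pack = 26.92 * 16.376 = 440.84 Wh
Step 4: m_pack = 8 * 4 * 0.0445 * 1.431 = 2.0377 kg
Step 5: ED = E_pack / m_pack = 440.84 / 2.0377 = 216.3 Wh/kg

216.3 Wh/kg


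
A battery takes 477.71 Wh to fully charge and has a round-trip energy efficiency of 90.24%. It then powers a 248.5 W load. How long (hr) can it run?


Step 1: E_discharge = eta/100 * E_charge = 90.24/100 * 477.71 = 431.09 Wh
Step 2: t = E_discharge / P = 431.09 / 248.5 = 1.735 hr

1.735 hr


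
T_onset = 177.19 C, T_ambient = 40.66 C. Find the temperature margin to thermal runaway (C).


Safety margin = 177.19 C - 40.66 C = 136.53 C

136.53 C


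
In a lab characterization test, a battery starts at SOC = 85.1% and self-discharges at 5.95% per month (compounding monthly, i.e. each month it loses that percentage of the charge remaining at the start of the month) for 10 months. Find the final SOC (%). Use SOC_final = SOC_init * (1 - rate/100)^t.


Monthly retention factor = 1 - 5.95/100 = 0.9405
Over 10 months: factor^10 = 0.54149
SOC_final = 85.1 * 0.54149 = 46.08%

46.08%


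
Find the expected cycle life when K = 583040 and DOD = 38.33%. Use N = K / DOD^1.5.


Step 1: DOD^1.5 = 38.33^1.5 = 237.31
Step 2: N = 583040 / 237.31 = 2457 cycles

2457 cycles


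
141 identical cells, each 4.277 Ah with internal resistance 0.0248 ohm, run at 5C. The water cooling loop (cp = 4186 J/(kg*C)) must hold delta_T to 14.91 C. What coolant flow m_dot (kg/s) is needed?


Step 1: I = 5 * 4.277 = 21.385 A
Step 2: Q_cell = I^2 * R = 21.385^2 * 0.0248 = 11.341 W
Step 3: Q_total = 141 * 11.341 = 1599.1 W
Step 4: m_dot = Q_total / (cp * dT) = 1599.1 / (4186 * 14.91) = 0.02562 kg/s

0.02562 kg/s


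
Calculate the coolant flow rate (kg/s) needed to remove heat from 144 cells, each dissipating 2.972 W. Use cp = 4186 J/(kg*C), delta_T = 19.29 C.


Q_total = 144 * 2.972 = 427.97 W
m_dot = Q_total / (cp * dT) = 427.97 / (4186 * 19.29) = 0.005300 kg/s

0.005300 kg/s


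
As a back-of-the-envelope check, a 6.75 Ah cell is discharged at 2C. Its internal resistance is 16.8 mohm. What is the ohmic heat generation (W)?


Convert: R = 16.8 mohm = 0.0168 ohm
Step 1: I = C_rate * capacity = 2 * 6.75 = 13.5 A
Step 2: Q = I^2 * R = 13.5^2 * 0.0168 = 182.25 * 0.0168 = 3.062 W

3.062 W


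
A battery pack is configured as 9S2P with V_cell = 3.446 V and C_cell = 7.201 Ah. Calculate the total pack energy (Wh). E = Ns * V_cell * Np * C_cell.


V_pack = 9 * 3.446 = 31.014 V
C_pack = 2 * 7.201 = 14.402 Ah
E = V_pack * C_pack = 31.014 * 14.402 = 446.7 Wh

446.7 Wh


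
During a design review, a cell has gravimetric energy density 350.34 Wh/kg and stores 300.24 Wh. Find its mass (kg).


m = E / ED = 300.24 / 350.34 = 0.8570 kg

0.8570 kg


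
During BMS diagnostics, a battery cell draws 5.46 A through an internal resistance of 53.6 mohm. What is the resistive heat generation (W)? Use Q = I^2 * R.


Convert: R = 53.6 mohm = 0.0536 ohm
Q = I^2 * R = 5.46^2 * 0.0536 = 1.598 W

1.598 W


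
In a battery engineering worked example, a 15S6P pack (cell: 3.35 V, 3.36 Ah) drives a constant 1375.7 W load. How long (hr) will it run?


Step 1: E_pack = Ns * V_cell * Np * C_cell = 15 * 3.35 * 6 * 3.36 = 1013 Wh
Step 2: t = E_pack / P = 1013 / 1375.7 = 0.7364 hr

0.7364 hr


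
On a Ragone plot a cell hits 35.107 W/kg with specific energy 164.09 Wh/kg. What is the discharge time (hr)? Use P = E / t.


t = E / P = 164.09 / 35.107 = 4.674 hr

4.674 hr


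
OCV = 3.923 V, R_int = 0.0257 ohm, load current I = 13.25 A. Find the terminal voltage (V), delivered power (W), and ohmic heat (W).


Step 1: V_terminal = OCV - I*R = 3.923 - 13.25 * 0.0257 = 3.5825 V
Step 2: P_out = V_terminal * I = 3.5825 * 13.25 = 47.47 W
Step 3: Q = I^2 * R = 13.25^2 * 0.0257 = 4.512 W

V=3.5825 V, P=47.47 W, Q=4.512 W


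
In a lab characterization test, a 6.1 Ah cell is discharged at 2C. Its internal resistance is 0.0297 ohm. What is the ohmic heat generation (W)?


Step 1: I = C_rate * capacity = 2 * 6.1 = 12.2 A
Step 2: Q = I^2 * R = 12.2^2 * 0.0297 = 148.84 * 0.0297 = 4.421 W

4.421 W


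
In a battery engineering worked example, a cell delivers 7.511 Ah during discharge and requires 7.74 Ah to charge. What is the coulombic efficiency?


eta_c = Q_dis / Q_chg * 100 = 7.511 / 7.74 * 100 = 97.04%

97.04%


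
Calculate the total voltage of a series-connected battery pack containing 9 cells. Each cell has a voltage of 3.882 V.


Series voltages add: 9 * 3.882 V = 34.938 V

34.938 V


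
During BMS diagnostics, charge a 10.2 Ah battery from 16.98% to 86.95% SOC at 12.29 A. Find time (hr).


delta_Ah = 10.2 * (86.95 - 16.98) / 100 = 7.1369 Ah
t = delta_Ah / I = 7.1369 / 12.29 = 0.5807 hr

0.5807 hr


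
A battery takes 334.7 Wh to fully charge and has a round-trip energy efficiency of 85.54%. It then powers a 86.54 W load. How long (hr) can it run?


Step 1: E_discharge = eta/100 * E_charge = 85.54/100 * 334.7 = 286.3 Wh
Step 2: t = E_discharge / P = 286.3 / 86.54 = 3.308 hr

3.308 hr


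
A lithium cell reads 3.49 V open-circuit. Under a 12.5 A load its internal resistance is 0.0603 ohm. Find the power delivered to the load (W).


Step 1: V_terminal = OCV - I*R = 3.49 - 12.5 * 0.0603 = 2.7363 V
Step 2: P_out = V_terminal * I = 2.7363 * 12.5 = 34.20 W

34.20 W


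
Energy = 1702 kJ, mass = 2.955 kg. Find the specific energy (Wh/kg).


Convert: E = 1702 kJ = 472.78 Wh
ED = E / m = 472.78 / 2.955 = 160.0 Wh/kg

160.0 Wh/kg


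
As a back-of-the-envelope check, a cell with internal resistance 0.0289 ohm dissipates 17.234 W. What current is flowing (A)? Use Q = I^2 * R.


I = sqrt(Q / R) = sqrt(17.234 / 0.0289) = sqrt(596.33) = 24.42 A

24.42 A


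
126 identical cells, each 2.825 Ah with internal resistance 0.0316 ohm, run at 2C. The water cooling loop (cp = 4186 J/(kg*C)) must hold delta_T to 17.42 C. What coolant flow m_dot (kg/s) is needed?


Step 1: I = 2 * 2.825 = 5.65 A
Step 2: Q_cell = I^2 * R = 5.65^2 * 0.0316 = 1.0088 W
Step 3: Q_total = 126 * 1.0088 = 127.11 W
Step 4: m_dot = Q_total / (cp * dT) = 127.11 / (4186 * 17.42) = 0.001743 kg/s

0.001743 kg/s


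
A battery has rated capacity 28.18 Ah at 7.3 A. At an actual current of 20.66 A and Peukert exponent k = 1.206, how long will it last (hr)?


Step 1: t_rated = C / I_rated = 28.18 / 7.3 = 3.8603 hr
Step 2: ratio = 7.3 / 20.66 = 0.35334
Step 3: ratio^k = 0.35334^1.206 = 0.28518
Step 4: t = t_rated * ratio^k = 3.8603 * 0.28518 = 1.101 hr

1.101 hr


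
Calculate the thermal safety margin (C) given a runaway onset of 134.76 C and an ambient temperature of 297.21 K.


Convert: T_ambient = 297.21 K = 24.06 C
margin = 134.76 - 24.06 = 110.7 C

110.7 C


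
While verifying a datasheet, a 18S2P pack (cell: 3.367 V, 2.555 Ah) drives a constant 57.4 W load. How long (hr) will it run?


Step 1: E_pack = Ns * V_cell * Np * C_cell = 18 * 3.367 * 2 * 2.555 = 309.7 Wh
Step 2: t = E_pack / P = 309.7 / 57.4 = 5.395 hr

5.395 hr


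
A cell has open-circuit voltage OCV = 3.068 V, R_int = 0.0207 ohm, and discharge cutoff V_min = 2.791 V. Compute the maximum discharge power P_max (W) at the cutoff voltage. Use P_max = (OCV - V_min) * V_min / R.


P_max = (OCV - V_min) * V_min / R = (3.068 - 2.791) * 2.791 / 0.0207 = 0.277 * 2.791 / 0.0207 = 37.35 W

37.35 W


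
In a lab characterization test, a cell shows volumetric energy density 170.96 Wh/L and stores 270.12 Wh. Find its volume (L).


V = E / ED = 270.12 / 170.96 = 1.580 L

1.580 L


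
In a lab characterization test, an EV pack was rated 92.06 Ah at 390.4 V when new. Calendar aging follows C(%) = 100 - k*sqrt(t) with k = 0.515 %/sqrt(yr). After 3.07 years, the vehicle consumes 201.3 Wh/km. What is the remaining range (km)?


Step 1: capacity retention = 100 - 0.515 * sqrt(3.07) = 100 - 0.515 * 1.7521 = 99.098%
Step 2: C_now = 92.06 * 99.098/100 = 91.23 Ah
Step 3: E_pack = V * C_now = 390.4 * 91.23 = 35616 Wh
Step 4: range = E_pack / consumption = 35616 / 201.3 = 176.9 km

176.9 km


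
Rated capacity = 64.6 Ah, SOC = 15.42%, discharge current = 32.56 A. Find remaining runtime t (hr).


Step 1: remaining = SOC/100 * C_total = 15.42/100 * 64.6 = 9.9613 Ah
Step 2: t = remaining / I = 9.9613 / 32.56 = 0.3059 hr

0.3059 hr


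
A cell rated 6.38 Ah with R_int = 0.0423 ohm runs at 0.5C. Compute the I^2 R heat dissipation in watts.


Step 1: I = C_rate * capacity = 0.5 * 6.38 = 3.19 A
Step 2: Q = I^2 * R = 3.19^2 * 0.0423 = 10.176 * 0.0423 = 0.4304 W

0.4304 W


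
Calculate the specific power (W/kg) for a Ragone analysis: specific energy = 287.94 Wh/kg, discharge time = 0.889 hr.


Specific power = 287.94 Wh/kg / 0.889 hr = 323.9 W/kg

323.9 W/kg


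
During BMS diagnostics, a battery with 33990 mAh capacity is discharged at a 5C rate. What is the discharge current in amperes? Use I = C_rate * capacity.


Convert: capacity = 33990 mAh = 33.99 Ah
I = C_rate * capacity = 5 * 33.99 = 169.95 A

169.95 A


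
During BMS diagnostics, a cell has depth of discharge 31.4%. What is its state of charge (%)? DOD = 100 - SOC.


SOC = 100 - DOD = 100 - 31.4 = 68.6%

68.6%


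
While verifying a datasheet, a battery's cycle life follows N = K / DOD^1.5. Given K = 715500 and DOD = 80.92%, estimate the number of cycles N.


Step 1: DOD^1.5 = 80.92^1.5 = 727.92
Step 2: N = 715500 / 727.92 = 982.9 cycles

982.9 cycles


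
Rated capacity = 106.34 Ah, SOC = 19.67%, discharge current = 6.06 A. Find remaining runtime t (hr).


Step 1: remaining = SOC/100 * C_total = 19.67/100 * 106.34 = 20.917 Ah
Step 2: t = remaining / I = 20.917 / 6.06 = 3.452 hr

3.452 hr


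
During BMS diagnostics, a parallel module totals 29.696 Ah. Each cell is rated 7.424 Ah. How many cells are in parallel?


n = C_total / C_cell = 29.696 / 7.424 = 4

4


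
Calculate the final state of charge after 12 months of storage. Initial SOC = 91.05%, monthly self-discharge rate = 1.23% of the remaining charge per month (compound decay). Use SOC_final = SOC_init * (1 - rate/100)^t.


Monthly retention factor = 1 - 1.23/100 = 0.9877
Over 12 months: factor^12 = 0.86199
SOC_final = 91.05 * 0.86199 = 78.48%

78.48%


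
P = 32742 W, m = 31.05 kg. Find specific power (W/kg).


SP = P / m = 32742 / 31.05 = 1054 W/kg

1054 W/kg


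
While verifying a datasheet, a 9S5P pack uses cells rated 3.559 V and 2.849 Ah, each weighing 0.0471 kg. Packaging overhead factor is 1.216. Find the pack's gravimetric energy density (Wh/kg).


Step 1: V_pack = 9 * 3.559 = 32.031 V
Step 2: C_pack = 5 * 2.849 = 14.245 Ah
Step 3: E_pack = V_pack * C_pack = 32.031 * 14.245 = 456.28 Wh
Step 4: m_pack = 9 * 5 * 0.0471 * 1.216 = 2.5773 kg
Step 5: ED = E_pack / m_pack = 456.28 / 2.5773 = 177.0 Wh/kg

177.0 Wh/kg


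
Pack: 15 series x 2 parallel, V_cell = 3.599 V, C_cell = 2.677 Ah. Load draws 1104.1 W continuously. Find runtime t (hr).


Step 1: E_pack = Ns * V_cell * Np * C_cell = 15 * 3.599 * 2 * 2.677 = 289.04 Wh
Step 2: t = E_pack / P = 289.04 / 1104.1 = 0.2618 hr

0.2618 hr


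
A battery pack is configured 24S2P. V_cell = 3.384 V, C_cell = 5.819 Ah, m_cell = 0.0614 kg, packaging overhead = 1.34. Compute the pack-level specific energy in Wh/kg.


Step 1: V_pack = 24 * 3.384 = 81.216 V
Step 2: C_pack = 2 * 5.819 = 11.638 Ah
Step 3: E_pack = V_pack * C_pack = 81.216 * 11.638 = 945.19 Wh
Step 4: m_pack = 24 * 2 * 0.0614 * 1.34 = 3.9492 kg
Step 5: ED = E_pack / m_pack = 945.19 / 3.9492 = 239.3 Wh/kg

239.3 Wh/kg


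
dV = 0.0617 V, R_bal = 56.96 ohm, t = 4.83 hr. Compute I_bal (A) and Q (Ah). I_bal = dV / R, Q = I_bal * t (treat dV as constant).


I_bal = dV / R = 0.0617 / 56.96 = 0.0010832 A
Q = I_bal * t = 0.0010832 * 4.83 = 0.005232 Ah

I=0.0010832 A, Q=0.005232 Ah


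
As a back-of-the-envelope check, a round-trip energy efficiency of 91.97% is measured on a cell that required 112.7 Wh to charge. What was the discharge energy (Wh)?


E_dis = eta/100 * E_chg = 91.97/100 * 112.7 = 103.7 Wh

103.7 Wh


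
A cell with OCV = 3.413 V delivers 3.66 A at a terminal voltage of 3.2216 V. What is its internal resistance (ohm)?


R = (OCV - V) / I = (3.413 - 3.2216) / 3.66 = 0.05230 ohm

0.05230 ohm


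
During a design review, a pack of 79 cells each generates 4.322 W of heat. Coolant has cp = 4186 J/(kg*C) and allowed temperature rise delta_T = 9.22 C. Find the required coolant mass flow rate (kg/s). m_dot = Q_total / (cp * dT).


Step 1: Total heat Q = 79 * 4.322 W = 341.44 W
Step 2: denom = cp * dT = 4186 * 9.22 = 38595
Step 3: m_dot = 341.44 / 38595 = 0.008847 kg/s

0.008847 kg/s


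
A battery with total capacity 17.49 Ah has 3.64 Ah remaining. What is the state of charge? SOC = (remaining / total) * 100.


SOC% = 3.64 / 17.49 * 100 = 20.81%

20.81%


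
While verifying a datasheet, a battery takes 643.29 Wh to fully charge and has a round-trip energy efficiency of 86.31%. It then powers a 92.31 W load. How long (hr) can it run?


Step 1: E_discharge = eta/100 * E_charge = 86.31/100 * 643.29 = 555.22 Wh
Step 2: t = E_discharge / P = 555.22 / 92.31 = 6.015 hr

6.015 hr


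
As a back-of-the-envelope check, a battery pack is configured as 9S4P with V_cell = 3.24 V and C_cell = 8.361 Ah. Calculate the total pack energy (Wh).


E = Ns * Vcell * Np * Ccell = 9 * 3.24 * 4 * 8.361 = 975.2 Wh

975.2 Wh


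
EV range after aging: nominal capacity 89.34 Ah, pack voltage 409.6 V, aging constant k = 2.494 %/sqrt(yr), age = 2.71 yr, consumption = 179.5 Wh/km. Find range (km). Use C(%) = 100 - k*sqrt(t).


Step 1: capacity retention = 100 - 2.494 * sqrt(2.71) = 100 - 2.494 * 1.6462 = 95.894%
Step 2: C_now = 89.34 * 95.894/100 = 85.672 Ah
Step 3: E_pack = V * C_now = 409.6 * 85.672 = 35091 Wh
Step 4: range = E_pack / consumption = 35091 / 179.5 = 195.5 km

195.5 km


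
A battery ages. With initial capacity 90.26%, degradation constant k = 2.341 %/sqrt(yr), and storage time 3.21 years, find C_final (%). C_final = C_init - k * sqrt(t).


sqrt(t) = sqrt(3.21) = 1.7916
C_final = 90.26 - 2.341 * 1.7916 = 86.07%

86.07%


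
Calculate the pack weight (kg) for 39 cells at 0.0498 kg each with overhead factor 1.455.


m_pack = n * m_cell * overhead = 39 * 0.0498 * 1.455 = 2.826 kg

2.826 kg


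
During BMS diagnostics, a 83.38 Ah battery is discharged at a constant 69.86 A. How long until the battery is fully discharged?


t = capacity / current = 83.38 / 69.86 = 1.194 hr

1.194 hr


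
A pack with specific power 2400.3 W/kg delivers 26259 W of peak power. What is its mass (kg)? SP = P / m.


m = P / SP = 26259 / 2400.3 = 10.94 kg

10.94 kg


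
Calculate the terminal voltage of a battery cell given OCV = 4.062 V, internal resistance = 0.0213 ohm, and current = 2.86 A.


IR drop = 2.86 * 0.0213 = 0.060918 V
V = 4.062 - 0.060918 = 4.001 V

4.001 V


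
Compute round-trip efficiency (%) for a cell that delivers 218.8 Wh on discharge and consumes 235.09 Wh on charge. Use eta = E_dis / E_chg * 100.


Round-trip efficiency = 218.8/235.09 * 100% = 93.07%

93.07%


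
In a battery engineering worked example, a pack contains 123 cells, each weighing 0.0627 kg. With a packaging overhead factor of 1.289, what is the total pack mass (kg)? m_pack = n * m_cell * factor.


Cell mass sum = 123 * 0.0627 = 7.7121 kg
With overhead 1.289: m_pack = 7.7121 * 1.289 = 9.941 kg

9.941 kg


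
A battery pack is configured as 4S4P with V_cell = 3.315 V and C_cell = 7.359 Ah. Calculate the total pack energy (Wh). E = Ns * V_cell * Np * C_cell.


V_pack = 4 * 3.315 = 13.26 V
C_pack = 4 * 7.359 = 29.436 Ah
E = V_pack * C_pack = 13.26 * 29.436 = 390.3 Wh

390.3 Wh


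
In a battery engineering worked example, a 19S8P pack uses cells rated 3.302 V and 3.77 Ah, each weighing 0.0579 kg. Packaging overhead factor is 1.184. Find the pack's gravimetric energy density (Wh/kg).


Step 1: V_pack = 19 * 3.302 = 62.738 V
Step 2: C_pack = 8 * 3.77 = 30.16 Ah
Step 3: E_pack = V_pack * C_pack = 62.738 * 30.16 = 1892.2 Wh
Step 4: m_pack = 19 * 8 * 0.0579 * 1.184 = 10.42 kg
Step 5: ED = E_pack / m_pack = 1892.2 / 10.42 = 181.6 Wh/kg

181.6 Wh/kg


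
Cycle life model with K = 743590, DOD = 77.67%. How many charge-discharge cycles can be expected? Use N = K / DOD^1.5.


Step 1: DOD^1.5 = 77.67^1.5 = 684.51
Step 2: N = 743590 / 684.51 = 1086 cycles

1086 cycles


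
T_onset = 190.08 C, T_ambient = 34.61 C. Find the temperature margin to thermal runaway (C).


Safety margin = 190.08 C - 34.61 C = 155.47 C

155.47 C


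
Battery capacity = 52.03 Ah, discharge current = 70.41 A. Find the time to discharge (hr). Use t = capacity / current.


t = capacity / current = 52.03 / 70.41 = 0.7390 hr

0.7390 hr


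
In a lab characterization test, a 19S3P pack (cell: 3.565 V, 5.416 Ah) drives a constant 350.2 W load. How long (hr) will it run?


Step 1: E_pack = Ns * V_cell * Np * C_cell = 19 * 3.565 * 3 * 5.416 = 1100.6 Wh
Step 2: t = E_pack / P = 1100.6 / 350.2 = 3.143 hr

3.143 hr


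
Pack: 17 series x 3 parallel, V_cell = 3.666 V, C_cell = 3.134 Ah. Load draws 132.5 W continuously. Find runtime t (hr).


Step 1: E_pack = Ns * V_cell * Np * C_cell = 17 * 3.666 * 3 * 3.134 = 585.95 Wh
Step 2: t = E_pack / P = 585.95 / 132.5 = 4.422 hr

4.422 hr


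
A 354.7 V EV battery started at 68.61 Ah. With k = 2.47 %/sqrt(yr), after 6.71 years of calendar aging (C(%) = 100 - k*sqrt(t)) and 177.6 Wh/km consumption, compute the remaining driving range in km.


Step 1: capacity retention = 100 - 2.47 * sqrt(6.71) = 100 - 2.47 * 2.5904 = 93.602%
Step 2: C_now = 68.61 * 93.602/100 = 64.22 Ah
Step 3: E_pack = V * C_now = 354.7 * 64.22 = 22779 Wh
Step 4: range = E_pack / consumption = 22779 / 177.6 = 128.3 km

128.3 km


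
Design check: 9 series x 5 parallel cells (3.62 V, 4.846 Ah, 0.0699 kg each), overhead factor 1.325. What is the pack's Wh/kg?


Step 1: V_pack = 9 * 3.62 = 32.58 V
Step 2: C_pack = 5 * 4.846 = 24.23 Ah
Step 3: E_pack = V_pack * C_pack = 32.58 * 24.23 = 789.41 Wh
Step 4: m_pack = 9 * 5 * 0.0699 * 1.325 = 4.1678 kg
Step 5: ED = E_pack / m_pack = 789.41 / 4.1678 = 189.4 Wh/kg

189.4 Wh/kg


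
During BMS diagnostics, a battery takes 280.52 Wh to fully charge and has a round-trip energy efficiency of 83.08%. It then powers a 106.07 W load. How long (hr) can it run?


Step 1: E_discharge = eta/100 * E_charge = 83.08/100 * 280.52 = 233.06 Wh
Step 2: t = E_discharge / P = 233.06 / 106.07 = 2.197 hr

2.197 hr


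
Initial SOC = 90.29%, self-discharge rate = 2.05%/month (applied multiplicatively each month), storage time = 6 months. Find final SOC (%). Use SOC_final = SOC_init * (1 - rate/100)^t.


decay = (1 - 2.05/100)^6 = 0.88313
SOC_final = 90.29 * 0.88313 = 79.74%

79.74%


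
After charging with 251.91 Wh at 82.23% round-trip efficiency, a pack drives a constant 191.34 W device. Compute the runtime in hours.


Step 1: E_discharge = eta/100 * E_charge = 82.23/100 * 251.91 = 207.15 Wh
Step 2: t = E_discharge / P = 207.15 / 191.34 = 1.083 hr

1.083 hr


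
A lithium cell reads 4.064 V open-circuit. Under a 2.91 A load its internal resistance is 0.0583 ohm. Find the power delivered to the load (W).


Step 1: V_terminal = OCV - I*R = 4.064 - 2.91 * 0.0583 = 3.8943 V
Step 2: P_out = V_terminal * I = 3.8943 * 2.91 = 11.33 W

11.33 W


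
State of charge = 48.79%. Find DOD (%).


DOD = 100 - SOC = 100 - 48.79 = 51.21%

51.21%


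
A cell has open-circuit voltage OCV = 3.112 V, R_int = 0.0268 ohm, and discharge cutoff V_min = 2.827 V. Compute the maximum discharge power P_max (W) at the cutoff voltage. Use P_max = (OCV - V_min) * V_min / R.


dV = OCV - V_min = 0.285 V (so I_max = dV / R)
P_max = dV * V_min / R = 0.285 * 2.827 / 0.0268 = 30.06 W

30.06 W


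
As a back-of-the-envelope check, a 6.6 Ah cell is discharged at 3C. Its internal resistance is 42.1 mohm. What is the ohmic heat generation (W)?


Convert: R = 42.1 mohm = 0.0421 ohm
Step 1: I = C_rate * capacity = 3 * 6.6 = 19.8 A
Step 2: Q = I^2 * R = 19.8^2 * 0.0421 = 392.04 * 0.0421 = 16.50 W

16.50 W


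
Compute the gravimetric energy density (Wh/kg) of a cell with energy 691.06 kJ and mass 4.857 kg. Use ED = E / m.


Convert: E = 691.06 kJ = 191.96 Wh
ED = E / m = 191.96 / 4.857 = 39.52 Wh/kg

39.52 Wh/kg


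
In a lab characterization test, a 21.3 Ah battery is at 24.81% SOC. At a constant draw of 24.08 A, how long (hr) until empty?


Step 1: remaining = SOC/100 * C_total = 24.81/100 * 21.3 = 5.2845 Ah
Step 2: t = remaining / I = 5.2845 / 24.08 = 0.2195 hr

0.2195 hr


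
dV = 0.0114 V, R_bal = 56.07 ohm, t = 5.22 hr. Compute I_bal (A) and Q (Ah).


I_bal = dV / R = 0.0114 / 56.07 = 2.0332e-04 A
Q = I_bal * t = 2.0332e-04 * 5.22 = 0.001061 Ah

I=2.0332e-04 A, Q=0.001061 Ah


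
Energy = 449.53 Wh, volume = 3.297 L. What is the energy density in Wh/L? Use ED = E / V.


Volumetric ED = 449.53 Wh / 3.297 L = 136.3 Wh/L

136.3 Wh/L


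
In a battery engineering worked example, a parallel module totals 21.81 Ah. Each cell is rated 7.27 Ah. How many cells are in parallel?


n = C_total / C_cell = 21.81 / 7.27 = 3

3


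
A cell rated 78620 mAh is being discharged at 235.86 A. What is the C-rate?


Convert: capacity = 78620 mAh = 78.62 Ah
Rearranging: C_rate = 235.86 / 78.62 = 3C

3C
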